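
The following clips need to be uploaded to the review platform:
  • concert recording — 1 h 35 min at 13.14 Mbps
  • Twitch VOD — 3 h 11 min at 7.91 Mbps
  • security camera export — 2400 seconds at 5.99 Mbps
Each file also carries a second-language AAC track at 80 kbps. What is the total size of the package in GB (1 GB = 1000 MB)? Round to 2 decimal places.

22.69 GB

Audio: 80 kbps = 0.080 Mbps.
concert recording: 13.220 Mbps × 5700 s = 75354.0 Mb
Twitch VOD: 7.990 Mbps × 11460 s = 91565.4 Mb
security camera export: 6.070 Mbps × 2400 s = 14568.0 Mb
Total: 181487.4 Mb = 22685.9 MB.
= 22.69 GB.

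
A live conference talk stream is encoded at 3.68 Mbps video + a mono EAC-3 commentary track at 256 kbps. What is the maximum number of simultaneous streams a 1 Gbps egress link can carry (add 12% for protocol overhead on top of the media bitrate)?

226

Audio: 256 kbps = 0.256 Mbps.
Per-viewer media rate: 3.936 Mbps.
On the wire with 12% overhead: 4.408 Mbps.
1 Gbps = 1,000 Mbps; 1,000 / 4.408 = 226.84 → 226 viewers.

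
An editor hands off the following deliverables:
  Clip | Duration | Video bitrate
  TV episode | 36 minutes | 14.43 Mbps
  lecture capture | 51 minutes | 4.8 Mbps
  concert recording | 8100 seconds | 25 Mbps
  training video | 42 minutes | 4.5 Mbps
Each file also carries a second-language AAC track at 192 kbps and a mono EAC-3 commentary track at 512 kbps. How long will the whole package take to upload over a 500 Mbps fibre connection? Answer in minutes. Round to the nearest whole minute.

9 minutes

Audio total: 192 + 512 = 704 kbps = 0.704 Mbps.
TV episode: 15.134 Mbps × 2160 s = 32689.4 Mb
lecture capture: 5.504 Mbps × 3060 s = 16842.2 Mb
concert recording: 25.704 Mbps × 8100 s = 208202.4 Mb
training video: 5.204 Mbps × 2520 s = 13114.1 Mb
Total: 270848.2 Mb = 33856.0 MB.
At 500 Mbps: 270848.2 / 500 = 542 s ≈ 9.03 minutes.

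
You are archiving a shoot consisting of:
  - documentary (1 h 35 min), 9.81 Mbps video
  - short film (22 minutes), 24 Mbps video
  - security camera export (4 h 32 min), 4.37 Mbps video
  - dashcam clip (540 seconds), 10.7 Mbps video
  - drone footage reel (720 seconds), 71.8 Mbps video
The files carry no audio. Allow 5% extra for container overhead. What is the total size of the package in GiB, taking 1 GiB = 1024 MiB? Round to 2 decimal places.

26.45 GiB

documentary: 9.810 Mbps × 5700 s × 1.05 = 58712.8 Mb
short film: 24.000 Mbps × 1320 s × 1.05 = 33264.0 Mb
security camera export: 4.370 Mbps × 16320 s × 1.05 = 74884.3 Mb
dashcam clip: 10.700 Mbps × 540 s × 1.05 = 6066.9 Mb
drone footage reel: 71.800 Mbps × 720 s × 1.05 = 54280.8 Mb
Total: 227208.9 Mb = 28401.1 MB.
= 26.45 GiB.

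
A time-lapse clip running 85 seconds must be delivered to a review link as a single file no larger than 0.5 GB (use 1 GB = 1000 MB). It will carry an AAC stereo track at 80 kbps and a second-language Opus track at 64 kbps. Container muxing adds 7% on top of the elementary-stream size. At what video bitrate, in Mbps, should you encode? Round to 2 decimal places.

43.84 Mbps

Budget: 0.5 GB = 4000.0 Mb.
Stream payload after overhead: 4000.0 / 1.07 = 3738.3 Mb.
Total bitrate budget: 3738.3 Mb / 85 s = 43.980 Mbps.
Audio total: 80 + 64 = 144 kbps = 0.144 Mbps.
Video: 43.980 − 0.144 = 43.836 Mbps.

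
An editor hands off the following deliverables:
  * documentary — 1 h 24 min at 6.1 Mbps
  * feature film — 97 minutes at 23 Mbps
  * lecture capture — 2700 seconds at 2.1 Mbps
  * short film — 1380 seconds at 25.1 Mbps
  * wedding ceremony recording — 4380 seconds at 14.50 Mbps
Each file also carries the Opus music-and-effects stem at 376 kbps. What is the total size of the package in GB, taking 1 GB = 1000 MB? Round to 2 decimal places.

Audio: 376 kbps = 0.376 Mbps.
documentary: 6.476 Mbps × 5040 s = 32639.0 Mb
feature film: 23.376 Mbps × 5820 s = 136048.3 Mb
lecture capture: 2.476 Mbps × 2700 s = 6685.2 Mb
short film: 25.476 Mbps × 1380 s = 35156.9 Mb
wedding ceremony recording: 14.876 Mbps × 4380 s = 65156.9 Mb
Total: 275686.3 Mb = 34460.8 MB.
= 34.46 GB.

34.46 GB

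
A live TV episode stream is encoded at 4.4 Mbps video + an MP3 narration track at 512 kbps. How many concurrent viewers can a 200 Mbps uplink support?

40

Audio: 512 kbps = 0.512 Mbps.
Per-viewer media rate: 4.912 Mbps.
200 Mbps = 200.0 Mbps; 200.0 / 4.912 = 40.72 → 40 viewers.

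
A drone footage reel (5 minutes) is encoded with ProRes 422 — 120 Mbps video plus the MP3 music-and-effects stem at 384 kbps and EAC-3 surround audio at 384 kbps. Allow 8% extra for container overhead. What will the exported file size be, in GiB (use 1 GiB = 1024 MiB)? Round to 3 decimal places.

4.555 GiB

5 min = 300 s
Audio total: 384 + 384 = 768 kbps = 0.768 Mbps.
Total bitrate: 120 + 0.768 = 120.768 Mbps.
Stream data: 120.768 Mbps × 300 s = 36230.4 Mb.
With 8% container overhead: ×1.08.
39,129 Mb = 4,891,104,000 bytes ÷ 1,073,741,824 = 4.555 GiB.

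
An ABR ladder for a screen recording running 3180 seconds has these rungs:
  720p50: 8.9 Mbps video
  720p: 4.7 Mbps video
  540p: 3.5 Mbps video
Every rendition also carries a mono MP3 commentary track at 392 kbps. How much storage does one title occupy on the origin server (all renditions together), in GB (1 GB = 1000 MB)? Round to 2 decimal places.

Audio: 392 kbps = 0.392 Mbps.
Sum of rendition bitrates: (8.9+0.392) + (4.7+0.392) + (3.5+0.392) = 18.276 Mbps.
× 3180 s = 58,118 Mb = 7,265 MB = 7.265 GB.

7.26 GB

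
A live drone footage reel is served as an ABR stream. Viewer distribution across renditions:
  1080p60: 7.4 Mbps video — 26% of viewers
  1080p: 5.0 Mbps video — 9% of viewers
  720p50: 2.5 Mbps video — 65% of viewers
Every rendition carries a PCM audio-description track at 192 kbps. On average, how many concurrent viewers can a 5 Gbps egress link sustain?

Audio: 192 kbps = 0.192 Mbps.
Average per-viewer bitrate: 0.26×7.592 + 0.09×5.192 + 0.65×2.692 = 4.191 Mbps.
5 Gbps = 5,000 Mbps; 5,000 / 4.191 = 1193.03 → 1193.

1193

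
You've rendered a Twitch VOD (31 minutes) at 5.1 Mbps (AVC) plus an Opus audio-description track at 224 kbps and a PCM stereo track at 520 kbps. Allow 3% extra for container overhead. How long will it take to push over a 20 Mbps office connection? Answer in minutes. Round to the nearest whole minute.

9 minutes

31 min = 1860 s
Audio total: 224 + 520 = 744 kbps = 0.744 Mbps.
Total bitrate: 5.844 Mbps.
File: 5.844 Mbps × 1860 s = 10869.8 Mb.
With 3% container overhead: ×1.03. → 11195.9 Mb.
At 20 Mbps: 11195.9 / 20 = 559.8 s ≈ 9.33 minutes.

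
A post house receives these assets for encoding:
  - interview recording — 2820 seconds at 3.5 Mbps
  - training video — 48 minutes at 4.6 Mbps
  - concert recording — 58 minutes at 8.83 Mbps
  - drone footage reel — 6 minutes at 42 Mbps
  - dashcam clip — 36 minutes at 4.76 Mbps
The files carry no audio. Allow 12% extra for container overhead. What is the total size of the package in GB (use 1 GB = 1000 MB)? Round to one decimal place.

interview recording: 3.500 Mbps × 2820 s × 1.12 = 11054.4 Mb
training video: 4.600 Mbps × 2880 s × 1.12 = 14837.8 Mb
concert recording: 8.830 Mbps × 3480 s × 1.12 = 34415.8 Mb
drone footage reel: 42.000 Mbps × 360 s × 1.12 = 16934.4 Mb
dashcam clip: 4.760 Mbps × 2160 s × 1.12 = 11515.4 Mb
Total: 88757.8 Mb = 11094.7 MB.
= 11.09 GB.

11.1 GB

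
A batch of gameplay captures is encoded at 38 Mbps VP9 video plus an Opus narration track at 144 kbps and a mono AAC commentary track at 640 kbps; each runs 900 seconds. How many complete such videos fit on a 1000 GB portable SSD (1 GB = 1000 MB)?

Audio total: 144 + 640 = 784 kbps = 0.784 Mbps.
Total bitrate: 38.784 Mbps.
Per item: 38.784 Mbps × 900 s = 34,906 Mb = 4,363 MB.
Capacity: 1000 GB = 8,000,000 Mb; 229.19 items → 229 complete.

229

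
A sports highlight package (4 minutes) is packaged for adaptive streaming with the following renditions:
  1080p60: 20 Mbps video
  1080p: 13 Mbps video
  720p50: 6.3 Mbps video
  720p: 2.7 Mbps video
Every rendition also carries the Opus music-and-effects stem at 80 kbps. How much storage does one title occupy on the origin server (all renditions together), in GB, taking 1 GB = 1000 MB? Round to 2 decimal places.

4 min = 240 s
Audio: 80 kbps = 0.080 Mbps.
Sum of rendition bitrates: (20+0.080) + (13+0.080) + (6.3+0.080) + (2.7+0.080) = 42.320 Mbps.
× 240 s = 10,157 Mb = 1,270 MB = 1.270 GB.

1.27 GB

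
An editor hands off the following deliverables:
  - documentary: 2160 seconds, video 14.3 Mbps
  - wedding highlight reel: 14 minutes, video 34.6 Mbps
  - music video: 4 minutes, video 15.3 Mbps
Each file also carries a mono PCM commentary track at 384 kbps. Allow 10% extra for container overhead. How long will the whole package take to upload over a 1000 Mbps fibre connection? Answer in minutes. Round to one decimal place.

1.2 minutes

Audio: 384 kbps = 0.384 Mbps.
documentary: 14.684 Mbps × 2160 s × 1.10 = 34889.2 Mb
wedding highlight reel: 34.984 Mbps × 840 s × 1.10 = 32325.2 Mb
music video: 15.684 Mbps × 240 s × 1.10 = 4140.6 Mb
Total: 71355.0 Mb = 8919.4 MB.
At 1000 Mbps: 71355.0 / 1000 = 71 s ≈ 1.19 minutes.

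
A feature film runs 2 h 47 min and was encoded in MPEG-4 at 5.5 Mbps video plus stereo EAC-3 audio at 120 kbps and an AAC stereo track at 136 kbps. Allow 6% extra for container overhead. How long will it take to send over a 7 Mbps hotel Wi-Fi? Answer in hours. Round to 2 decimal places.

2 h 47 min = 167 min = 10020 s
Audio total: 120 + 136 = 256 kbps = 0.256 Mbps.
Total bitrate: 5.756 Mbps.
File: 5.756 Mbps × 10020 s = 57675.1 Mb.
With 6% container overhead: ×1.06. → 61135.6 Mb.
At 7 Mbps: 61135.6 / 7 = 8733.7 s ≈ 2.43 hours.

2.43 hours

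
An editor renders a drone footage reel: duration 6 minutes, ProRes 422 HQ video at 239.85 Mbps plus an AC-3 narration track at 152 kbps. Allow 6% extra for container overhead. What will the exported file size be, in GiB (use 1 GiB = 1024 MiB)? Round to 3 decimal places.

6 min = 360 s
Audio: 152 kbps = 0.152 Mbps.
Total bitrate: 239.85 + 0.152 = 240.002 Mbps.
Stream data: 240.002 Mbps × 360 s = 86400.7 Mb.
With 6% container overhead: ×1.06.
91,585 Mb = 11,448,095,400 bytes ÷ 1,073,741,824 = 10.66 GiB.

10.662 GiB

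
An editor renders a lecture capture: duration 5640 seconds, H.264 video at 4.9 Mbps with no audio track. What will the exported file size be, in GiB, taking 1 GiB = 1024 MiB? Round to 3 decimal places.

Total bitrate: 4.9 Mbps.
Stream data: 4.900 Mbps × 5640 s = 27636.0 Mb.
27,636 Mb = 3,454,500,000 bytes ÷ 1,073,741,824 = 3.217 GiB.

3.217 GiB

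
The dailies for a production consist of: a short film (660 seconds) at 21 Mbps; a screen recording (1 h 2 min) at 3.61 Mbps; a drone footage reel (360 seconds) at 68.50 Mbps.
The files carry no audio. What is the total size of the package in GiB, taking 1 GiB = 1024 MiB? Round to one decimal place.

6.0 GiB

short film: 21.000 Mbps × 660 s = 13860.0 Mb
screen recording: 3.610 Mbps × 3720 s = 13429.2 Mb
drone footage reel: 68.500 Mbps × 360 s = 24660.0 Mb
Total: 51949.2 Mb = 6493.6 MB.
= 6.048 GiB.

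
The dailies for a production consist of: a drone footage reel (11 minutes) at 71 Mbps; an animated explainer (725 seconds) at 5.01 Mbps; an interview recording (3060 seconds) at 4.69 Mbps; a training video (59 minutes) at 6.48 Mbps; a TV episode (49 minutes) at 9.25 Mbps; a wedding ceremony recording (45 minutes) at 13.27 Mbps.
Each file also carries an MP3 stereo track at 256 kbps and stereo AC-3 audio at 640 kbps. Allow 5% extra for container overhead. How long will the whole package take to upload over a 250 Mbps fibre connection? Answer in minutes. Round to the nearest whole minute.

11 minutes

Audio total: 256 + 640 = 896 kbps = 0.896 Mbps.
drone footage reel: 71.896 Mbps × 660 s × 1.05 = 49823.9 Mb
animated explainer: 5.906 Mbps × 725 s × 1.05 = 4495.9 Mb
interview recording: 5.586 Mbps × 3060 s × 1.05 = 17947.8 Mb
training video: 7.376 Mbps × 3540 s × 1.05 = 27416.6 Mb
TV episode: 10.146 Mbps × 2940 s × 1.05 = 31320.7 Mb
wedding ceremony recording: 14.166 Mbps × 2700 s × 1.05 = 40160.6 Mb
Total: 171165.6 Mb = 21395.7 MB.
At 250 Mbps: 171165.6 / 250 = 685 s ≈ 11.4 minutes.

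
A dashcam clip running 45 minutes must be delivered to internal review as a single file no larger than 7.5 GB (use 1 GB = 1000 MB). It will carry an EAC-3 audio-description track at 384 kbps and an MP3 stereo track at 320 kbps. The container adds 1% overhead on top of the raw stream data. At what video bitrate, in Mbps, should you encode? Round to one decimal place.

Budget: 7.5 GB = 60000.0 Mb.
Stream payload after overhead: 60000.0 / 1.01 = 59405.9 Mb.
45 min = 2700 s
Total bitrate budget: 59405.9 Mb / 2700 s = 22.002 Mbps.
Audio total: 384 + 320 = 704 kbps = 0.704 Mbps.
Video: 22.002 − 0.704 = 21.298 Mbps.

21.3 Mbps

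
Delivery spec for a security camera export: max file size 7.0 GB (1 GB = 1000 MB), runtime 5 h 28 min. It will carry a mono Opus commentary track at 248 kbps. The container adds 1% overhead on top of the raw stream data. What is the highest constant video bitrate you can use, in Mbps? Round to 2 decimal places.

Budget: 7.0 GB = 56000.0 Mb.
Stream payload after overhead: 56000.0 / 1.01 = 55445.5 Mb.
5 h 28 min = 328 min = 19680 s
Total bitrate budget: 55445.5 Mb / 19680 s = 2.817 Mbps.
Audio: 248 kbps = 0.248 Mbps.
Video: 2.817 − 0.248 = 2.569 Mbps.

2.57 Mbps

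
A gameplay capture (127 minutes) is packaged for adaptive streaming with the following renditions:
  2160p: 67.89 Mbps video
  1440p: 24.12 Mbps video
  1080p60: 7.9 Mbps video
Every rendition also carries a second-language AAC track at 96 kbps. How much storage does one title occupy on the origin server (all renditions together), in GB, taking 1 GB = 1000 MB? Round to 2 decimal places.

127 min = 7620 s
Audio: 96 kbps = 0.096 Mbps.
Sum of rendition bitrates: (67.89+0.096) + (24.12+0.096) + (7.9+0.096) = 100.198 Mbps.
× 7620 s = 763,509 Mb = 95,439 MB = 95.44 GB.

95.44 GB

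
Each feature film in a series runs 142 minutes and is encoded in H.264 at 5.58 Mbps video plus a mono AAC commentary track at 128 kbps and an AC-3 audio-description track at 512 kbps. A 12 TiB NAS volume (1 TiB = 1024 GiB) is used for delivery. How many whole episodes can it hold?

142 min = 8520 s
Audio total: 128 + 512 = 640 kbps = 0.640 Mbps.
Total bitrate: 6.220 Mbps.
Per item: 6.220 Mbps × 8520 s = 52,994 Mb = 6,624 MB.
Capacity: 12 TiB = 105,553,116 Mb; 1991.78 items → 1991 complete.

1991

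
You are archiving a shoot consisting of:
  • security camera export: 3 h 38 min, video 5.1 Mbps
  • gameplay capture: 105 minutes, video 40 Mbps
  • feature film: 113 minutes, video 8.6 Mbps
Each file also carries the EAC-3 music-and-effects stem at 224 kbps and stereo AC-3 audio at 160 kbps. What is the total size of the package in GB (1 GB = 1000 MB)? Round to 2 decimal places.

48.38 GB

Audio total: 224 + 160 = 384 kbps = 0.384 Mbps.
security camera export: 5.484 Mbps × 13080 s = 71730.7 Mb
gameplay capture: 40.384 Mbps × 6300 s = 254419.2 Mb
feature film: 8.984 Mbps × 6780 s = 60911.5 Mb
Total: 387061.4 Mb = 48382.7 MB.
= 48.38 GB.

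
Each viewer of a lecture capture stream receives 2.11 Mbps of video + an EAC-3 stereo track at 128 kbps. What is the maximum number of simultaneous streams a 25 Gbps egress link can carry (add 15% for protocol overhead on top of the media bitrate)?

9713

Audio: 128 kbps = 0.128 Mbps.
Per-viewer media rate: 2.238 Mbps.
On the wire with 15% overhead: 2.574 Mbps.
25 Gbps = 25,000 Mbps; 25,000 / 2.574 = 9713.64 → 9713 viewers.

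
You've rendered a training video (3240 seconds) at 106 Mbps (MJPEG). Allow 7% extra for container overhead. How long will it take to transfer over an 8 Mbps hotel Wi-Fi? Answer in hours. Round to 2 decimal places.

12.76 hours

File: 106.000 Mbps × 3240 s = 343440.0 Mb.
With 7% container overhead: ×1.07. → 367480.8 Mb.
At 8 Mbps: 367480.8 / 8 = 45935.1 s ≈ 12.8 hours.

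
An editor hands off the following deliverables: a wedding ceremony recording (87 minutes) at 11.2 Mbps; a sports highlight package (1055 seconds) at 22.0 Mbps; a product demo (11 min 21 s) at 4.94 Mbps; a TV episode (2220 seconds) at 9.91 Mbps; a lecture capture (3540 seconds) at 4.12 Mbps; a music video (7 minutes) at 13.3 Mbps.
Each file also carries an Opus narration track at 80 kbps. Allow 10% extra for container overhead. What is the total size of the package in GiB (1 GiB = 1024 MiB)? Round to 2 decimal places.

Audio: 80 kbps = 0.080 Mbps.
wedding ceremony recording: 11.280 Mbps × 5220 s × 1.10 = 64769.8 Mb
sports highlight package: 22.080 Mbps × 1055 s × 1.10 = 25623.8 Mb
product demo: 5.020 Mbps × 681 s × 1.10 = 3760.5 Mb
TV episode: 9.990 Mbps × 2220 s × 1.10 = 24395.6 Mb
lecture capture: 4.200 Mbps × 3540 s × 1.10 = 16354.8 Mb
music video: 13.380 Mbps × 420 s × 1.10 = 6181.6 Mb
Total: 141086.0 Mb = 17635.8 MB.
= 16.42 GiB.

16.42 GiB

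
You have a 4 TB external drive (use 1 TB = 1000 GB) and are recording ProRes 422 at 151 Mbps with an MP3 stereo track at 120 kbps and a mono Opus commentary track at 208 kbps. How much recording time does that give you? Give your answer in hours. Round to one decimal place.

58.7 hours

Audio total: 120 + 208 = 328 kbps = 0.328 Mbps.
Total bitrate: 151 + 0.328 = 151.328 Mbps.
Capacity: 4 TB = 32,000,000 Mb.
Recording time: 32,000,000 / 151.328 = 211,461 s ≈ 58.7 hours.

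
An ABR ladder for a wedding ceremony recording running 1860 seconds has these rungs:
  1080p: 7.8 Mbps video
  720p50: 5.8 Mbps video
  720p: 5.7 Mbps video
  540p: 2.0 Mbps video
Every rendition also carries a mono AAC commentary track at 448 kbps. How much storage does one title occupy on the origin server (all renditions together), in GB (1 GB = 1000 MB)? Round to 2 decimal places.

5.37 GB

Audio: 448 kbps = 0.448 Mbps.
Sum of rendition bitrates: (7.8+0.448) + (5.8+0.448) + (5.7+0.448) + (2.0+0.448) = 23.092 Mbps.
× 1860 s = 42,951 Mb = 5,369 MB = 5.369 GB.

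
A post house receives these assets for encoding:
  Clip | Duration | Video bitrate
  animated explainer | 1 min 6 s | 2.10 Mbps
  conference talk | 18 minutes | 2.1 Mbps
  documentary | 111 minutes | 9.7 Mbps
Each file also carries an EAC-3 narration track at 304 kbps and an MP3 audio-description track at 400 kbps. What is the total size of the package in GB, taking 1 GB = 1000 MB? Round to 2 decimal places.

Audio total: 304 + 400 = 704 kbps = 0.704 Mbps.
animated explainer: 2.804 Mbps × 66 s = 185.1 Mb
conference talk: 2.804 Mbps × 1080 s = 3028.3 Mb
documentary: 10.404 Mbps × 6660 s = 69290.6 Mb
Total: 72504.0 Mb = 9063.0 MB.
= 9.063 GB.

9.06 GB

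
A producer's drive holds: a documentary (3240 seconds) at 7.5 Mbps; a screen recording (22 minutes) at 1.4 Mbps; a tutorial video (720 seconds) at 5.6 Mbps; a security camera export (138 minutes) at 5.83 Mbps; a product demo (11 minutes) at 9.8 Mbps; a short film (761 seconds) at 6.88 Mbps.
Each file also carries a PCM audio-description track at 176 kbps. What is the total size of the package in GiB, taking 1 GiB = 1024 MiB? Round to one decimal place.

Audio: 176 kbps = 0.176 Mbps.
documentary: 7.676 Mbps × 3240 s = 24870.2 Mb
screen recording: 1.576 Mbps × 1320 s = 2080.3 Mb
tutorial video: 5.776 Mbps × 720 s = 4158.7 Mb
security camera export: 6.006 Mbps × 8280 s = 49729.7 Mb
product demo: 9.976 Mbps × 660 s = 6584.2 Mb
short film: 7.056 Mbps × 761 s = 5369.6 Mb
Total: 92792.7 Mb = 11599.1 MB.
= 10.80 GiB.

10.8 GiB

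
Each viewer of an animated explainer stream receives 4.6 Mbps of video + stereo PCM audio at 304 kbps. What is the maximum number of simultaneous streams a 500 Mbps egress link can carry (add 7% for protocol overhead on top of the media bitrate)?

Audio: 304 kbps = 0.304 Mbps.
Per-viewer media rate: 4.904 Mbps.
On the wire with 7% overhead: 5.247 Mbps.
500 Mbps = 500.0 Mbps; 500.0 / 5.247 = 95.29 → 95 viewers.

95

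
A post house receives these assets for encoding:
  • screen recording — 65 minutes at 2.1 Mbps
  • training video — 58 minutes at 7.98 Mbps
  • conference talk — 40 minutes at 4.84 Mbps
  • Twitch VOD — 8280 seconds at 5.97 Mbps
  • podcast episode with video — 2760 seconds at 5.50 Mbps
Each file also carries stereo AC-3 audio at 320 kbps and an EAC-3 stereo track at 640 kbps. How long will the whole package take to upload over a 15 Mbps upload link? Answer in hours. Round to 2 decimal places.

2.45 hours

Audio total: 320 + 640 = 960 kbps = 0.960 Mbps.
screen recording: 3.060 Mbps × 3900 s = 11934.0 Mb
training video: 8.940 Mbps × 3480 s = 31111.2 Mb
conference talk: 5.800 Mbps × 2400 s = 13920.0 Mb
Twitch VOD: 6.930 Mbps × 8280 s = 57380.4 Mb
podcast episode with video: 6.460 Mbps × 2760 s = 17829.6 Mb
Total: 132175.2 Mb = 16521.9 MB.
At 15 Mbps: 132175.2 / 15 = 8812 s ≈ 2.45 hours.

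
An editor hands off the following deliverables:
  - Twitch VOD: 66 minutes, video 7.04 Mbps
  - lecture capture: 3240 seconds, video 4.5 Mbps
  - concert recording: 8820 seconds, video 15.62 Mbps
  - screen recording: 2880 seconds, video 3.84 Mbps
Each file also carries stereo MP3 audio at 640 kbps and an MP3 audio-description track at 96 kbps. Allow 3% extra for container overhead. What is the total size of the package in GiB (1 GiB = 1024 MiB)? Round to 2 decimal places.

24.60 GiB

Audio total: 640 + 96 = 736 kbps = 0.736 Mbps.
Twitch VOD: 7.776 Mbps × 3960 s × 1.03 = 31716.7 Mb
lecture capture: 5.236 Mbps × 3240 s × 1.03 = 17473.6 Mb
concert recording: 16.356 Mbps × 8820 s × 1.03 = 148587.7 Mb
screen recording: 4.576 Mbps × 2880 s × 1.03 = 13574.2 Mb
Total: 211352.3 Mb = 26419.0 MB.
= 24.60 GiB.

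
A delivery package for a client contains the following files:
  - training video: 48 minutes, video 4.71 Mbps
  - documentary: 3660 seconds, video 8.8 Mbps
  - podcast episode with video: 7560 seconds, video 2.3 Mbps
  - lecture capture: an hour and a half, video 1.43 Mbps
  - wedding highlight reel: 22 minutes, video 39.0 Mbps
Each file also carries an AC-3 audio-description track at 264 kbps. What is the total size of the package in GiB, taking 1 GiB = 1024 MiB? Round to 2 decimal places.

Audio: 264 kbps = 0.264 Mbps.
training video: 4.974 Mbps × 2880 s = 14325.1 Mb
documentary: 9.064 Mbps × 3660 s = 33174.2 Mb
podcast episode with video: 2.564 Mbps × 7560 s = 19383.8 Mb
lecture capture: 1.694 Mbps × 5400 s = 9147.6 Mb
wedding highlight reel: 39.264 Mbps × 1320 s = 51828.5 Mb
Total: 127859.3 Mb = 15982.4 MB.
= 14.88 GiB.

14.88 GiB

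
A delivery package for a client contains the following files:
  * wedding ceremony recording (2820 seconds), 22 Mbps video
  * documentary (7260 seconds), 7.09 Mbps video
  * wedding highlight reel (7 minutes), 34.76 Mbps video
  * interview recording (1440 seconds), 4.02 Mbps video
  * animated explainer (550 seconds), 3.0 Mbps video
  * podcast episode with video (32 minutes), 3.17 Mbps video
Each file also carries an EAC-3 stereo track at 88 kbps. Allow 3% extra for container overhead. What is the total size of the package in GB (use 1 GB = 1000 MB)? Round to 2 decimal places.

18.40 GB

Audio: 88 kbps = 0.088 Mbps.
wedding ceremony recording: 22.088 Mbps × 2820 s × 1.03 = 64156.8 Mb
documentary: 7.178 Mbps × 7260 s × 1.03 = 53675.6 Mb
wedding highlight reel: 34.848 Mbps × 420 s × 1.03 = 15075.2 Mb
interview recording: 4.108 Mbps × 1440 s × 1.03 = 6093.0 Mb
animated explainer: 3.088 Mbps × 550 s × 1.03 = 1749.4 Mb
podcast episode with video: 3.258 Mbps × 1920 s × 1.03 = 6443.0 Mb
Total: 147193.1 Mb = 18399.1 MB.
= 18.40 GB.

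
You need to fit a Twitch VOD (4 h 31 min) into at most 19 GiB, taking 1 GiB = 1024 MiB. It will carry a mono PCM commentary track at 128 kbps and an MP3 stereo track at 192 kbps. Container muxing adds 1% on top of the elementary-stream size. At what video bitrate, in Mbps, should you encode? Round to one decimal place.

9.6 Mbps

Budget: 19 GiB = 163208.8 Mb.
Stream payload after overhead: 163208.8 / 1.01 = 161592.8 Mb.
4 h 31 min = 271 min = 16260 s
Total bitrate budget: 161592.8 Mb / 16260 s = 9.938 Mbps.
Audio total: 128 + 192 = 320 kbps = 0.320 Mbps.
Video: 9.938 − 0.320 = 9.618 Mbps.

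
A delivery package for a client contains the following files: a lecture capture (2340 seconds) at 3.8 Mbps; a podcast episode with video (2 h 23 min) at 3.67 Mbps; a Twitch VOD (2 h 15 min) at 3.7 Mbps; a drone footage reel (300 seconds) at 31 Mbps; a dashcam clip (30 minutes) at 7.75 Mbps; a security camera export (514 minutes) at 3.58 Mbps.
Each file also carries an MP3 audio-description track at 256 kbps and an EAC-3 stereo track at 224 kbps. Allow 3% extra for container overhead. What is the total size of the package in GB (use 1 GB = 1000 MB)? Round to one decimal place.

Audio total: 256 + 224 = 480 kbps = 0.480 Mbps.
lecture capture: 4.280 Mbps × 2340 s × 1.03 = 10315.7 Mb
podcast episode with video: 4.150 Mbps × 8580 s × 1.03 = 36675.2 Mb
Twitch VOD: 4.180 Mbps × 8100 s × 1.03 = 34873.7 Mb
drone footage reel: 31.480 Mbps × 300 s × 1.03 = 9727.3 Mb
dashcam clip: 8.230 Mbps × 1800 s × 1.03 = 15258.4 Mb
security camera export: 4.060 Mbps × 30840 s × 1.03 = 128966.7 Mb
Total: 235817.1 Mb = 29477.1 MB.
= 29.48 GB.

29.5 GB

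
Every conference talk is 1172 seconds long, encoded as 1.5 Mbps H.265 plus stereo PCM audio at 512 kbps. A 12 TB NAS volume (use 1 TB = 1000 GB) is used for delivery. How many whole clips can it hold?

Audio: 512 kbps = 0.512 Mbps.
Total bitrate: 2.012 Mbps.
Per item: 2.012 Mbps × 1172 s = 2,358 Mb = 294.8 MB.
Capacity: 12 TB = 96,000,000 Mb; 40711.36 items → 40711 complete.

40711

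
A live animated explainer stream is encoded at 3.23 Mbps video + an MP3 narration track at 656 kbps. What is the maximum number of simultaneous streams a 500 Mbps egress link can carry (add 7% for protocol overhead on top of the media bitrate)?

Audio: 656 kbps = 0.656 Mbps.
Per-viewer media rate: 3.886 Mbps.
On the wire with 7% overhead: 4.158 Mbps.
500 Mbps = 500.0 Mbps; 500.0 / 4.158 = 120.25 → 120 viewers.

120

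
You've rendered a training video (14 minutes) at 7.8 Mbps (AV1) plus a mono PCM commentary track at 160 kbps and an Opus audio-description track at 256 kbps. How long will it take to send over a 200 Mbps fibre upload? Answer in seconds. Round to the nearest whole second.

35 seconds

14 min = 840 s
Audio total: 160 + 256 = 416 kbps = 0.416 Mbps.
Total bitrate: 8.216 Mbps.
File: 8.216 Mbps × 840 s = 6901.4 Mb.
At 200 Mbps: 6901.4 / 200 = 34.5 s ≈ 34.5 seconds.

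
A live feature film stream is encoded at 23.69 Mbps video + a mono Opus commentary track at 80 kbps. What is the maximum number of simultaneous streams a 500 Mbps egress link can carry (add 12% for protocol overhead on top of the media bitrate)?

18

Audio: 80 kbps = 0.080 Mbps.
Per-viewer media rate: 23.770 Mbps.
On the wire with 12% overhead: 26.622 Mbps.
500 Mbps = 500.0 Mbps; 500.0 / 26.622 = 18.78 → 18 viewers.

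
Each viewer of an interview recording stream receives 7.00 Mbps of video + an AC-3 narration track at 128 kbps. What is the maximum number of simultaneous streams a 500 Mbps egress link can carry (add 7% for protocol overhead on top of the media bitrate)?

Audio: 128 kbps = 0.128 Mbps.
Per-viewer media rate: 7.128 Mbps.
On the wire with 7% overhead: 7.627 Mbps.
500 Mbps = 500.0 Mbps; 500.0 / 7.627 = 65.56 → 65 viewers.

65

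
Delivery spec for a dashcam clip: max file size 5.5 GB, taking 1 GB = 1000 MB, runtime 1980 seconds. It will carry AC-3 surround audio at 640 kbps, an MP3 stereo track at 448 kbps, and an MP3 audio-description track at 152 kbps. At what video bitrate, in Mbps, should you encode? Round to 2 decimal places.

20.98 Mbps

Budget: 5.5 GB = 44000.0 Mb.
Total bitrate budget: 44000.0 Mb / 1980 s = 22.222 Mbps.
Audio total: 640 + 448 + 152 = 1240 kbps = 1.240 Mbps.
Video: 22.222 − 1.240 = 20.982 Mbps.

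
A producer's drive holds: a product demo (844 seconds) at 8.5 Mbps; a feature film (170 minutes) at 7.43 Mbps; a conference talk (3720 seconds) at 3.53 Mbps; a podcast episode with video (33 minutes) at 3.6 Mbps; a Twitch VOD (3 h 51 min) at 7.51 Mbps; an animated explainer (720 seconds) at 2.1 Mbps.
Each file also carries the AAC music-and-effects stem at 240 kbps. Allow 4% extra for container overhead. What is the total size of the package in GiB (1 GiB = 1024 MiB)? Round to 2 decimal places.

26.19 GiB

Audio: 240 kbps = 0.240 Mbps.
product demo: 8.740 Mbps × 844 s × 1.04 = 7671.6 Mb
feature film: 7.670 Mbps × 10200 s × 1.04 = 81363.4 Mb
conference talk: 3.770 Mbps × 3720 s × 1.04 = 14585.4 Mb
podcast episode with video: 3.840 Mbps × 1980 s × 1.04 = 7907.3 Mb
Twitch VOD: 7.750 Mbps × 13860 s × 1.04 = 111711.6 Mb
animated explainer: 2.340 Mbps × 720 s × 1.04 = 1752.2 Mb
Total: 224991.5 Mb = 28123.9 MB.
= 26.19 GiB.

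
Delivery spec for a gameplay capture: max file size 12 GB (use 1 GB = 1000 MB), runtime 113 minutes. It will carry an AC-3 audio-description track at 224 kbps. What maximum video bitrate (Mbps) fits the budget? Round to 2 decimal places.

13.94 Mbps

Budget: 12 GB = 96000.0 Mb.
113 min = 6780 s
Total bitrate budget: 96000.0 Mb / 6780 s = 14.159 Mbps.
Audio: 224 kbps = 0.224 Mbps.
Video: 14.159 − 0.224 = 13.935 Mbps.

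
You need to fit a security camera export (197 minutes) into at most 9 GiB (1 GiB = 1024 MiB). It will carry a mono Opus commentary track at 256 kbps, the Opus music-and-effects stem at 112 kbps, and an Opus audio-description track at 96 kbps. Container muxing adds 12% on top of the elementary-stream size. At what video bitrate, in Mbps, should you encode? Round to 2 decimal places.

Budget: 9 GiB = 77309.4 Mb.
Stream payload after overhead: 77309.4 / 1.12 = 69026.3 Mb.
197 min = 11820 s
Total bitrate budget: 69026.3 Mb / 11820 s = 5.840 Mbps.
Audio total: 256 + 112 + 96 = 464 kbps = 0.464 Mbps.
Video: 5.840 − 0.464 = 5.376 Mbps.

5.38 Mbps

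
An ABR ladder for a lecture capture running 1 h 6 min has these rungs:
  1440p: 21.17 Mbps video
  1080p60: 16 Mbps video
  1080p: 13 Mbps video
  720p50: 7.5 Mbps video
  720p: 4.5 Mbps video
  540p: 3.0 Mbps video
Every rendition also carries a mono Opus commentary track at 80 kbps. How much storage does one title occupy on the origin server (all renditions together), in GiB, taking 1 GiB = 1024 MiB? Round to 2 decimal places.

30.26 GiB

1 h 6 min = 66 min = 3960 s
Audio: 80 kbps = 0.080 Mbps.
Sum of rendition bitrates: (21.17+0.080) + (16+0.080) + (13+0.080) + (7.5+0.080) + (4.5+0.080) + (3.0+0.080) = 65.650 Mbps.
× 3960 s = 259,974 Mb = 32,497 MB = 30.26 GiB.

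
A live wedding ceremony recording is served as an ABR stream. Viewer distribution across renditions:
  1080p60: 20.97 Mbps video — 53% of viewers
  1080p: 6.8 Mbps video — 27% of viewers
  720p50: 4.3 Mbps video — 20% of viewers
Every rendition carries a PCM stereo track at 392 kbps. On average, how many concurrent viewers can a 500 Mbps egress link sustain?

35

Audio: 392 kbps = 0.392 Mbps.
Average per-viewer bitrate: 0.53×21.362 + 0.27×7.192 + 0.20×4.692 = 14.202 Mbps.
500 Mbps = 500.0 Mbps; 500.0 / 14.202 = 35.21 → 35.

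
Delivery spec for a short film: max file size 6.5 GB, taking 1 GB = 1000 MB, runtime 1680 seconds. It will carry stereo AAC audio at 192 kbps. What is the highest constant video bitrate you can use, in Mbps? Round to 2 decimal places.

Budget: 6.5 GB = 52000.0 Mb.
Total bitrate budget: 52000.0 Mb / 1680 s = 30.952 Mbps.
Audio: 192 kbps = 0.192 Mbps.
Video: 30.952 − 0.192 = 30.760 Mbps.

30.76 Mbps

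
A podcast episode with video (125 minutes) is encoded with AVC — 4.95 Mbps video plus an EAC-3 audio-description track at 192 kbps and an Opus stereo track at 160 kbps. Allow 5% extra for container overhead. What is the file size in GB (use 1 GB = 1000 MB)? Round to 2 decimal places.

5.22 GB

125 min = 7500 s
Audio total: 192 + 160 = 352 kbps = 0.352 Mbps.
Total bitrate: 4.95 + 0.352 = 5.302 Mbps.
Stream data: 5.302 Mbps × 7500 s = 39765.0 Mb.
With 5% container overhead: ×1.05.
41,753 Mb ÷ 8 = 5,219 MB → 5.219 GB.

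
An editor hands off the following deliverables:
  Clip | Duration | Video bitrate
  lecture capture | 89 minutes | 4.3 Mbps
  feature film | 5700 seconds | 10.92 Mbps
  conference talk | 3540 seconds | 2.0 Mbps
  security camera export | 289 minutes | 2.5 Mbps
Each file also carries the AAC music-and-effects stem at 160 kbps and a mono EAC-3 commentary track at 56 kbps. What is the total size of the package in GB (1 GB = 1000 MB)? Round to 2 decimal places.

17.82 GB

Audio total: 160 + 56 = 216 kbps = 0.216 Mbps.
lecture capture: 4.516 Mbps × 5340 s = 24115.4 Mb
feature film: 11.136 Mbps × 5700 s = 63475.2 Mb
conference talk: 2.216 Mbps × 3540 s = 7844.6 Mb
security camera export: 2.716 Mbps × 17340 s = 47095.4 Mb
Total: 142530.7 Mb = 17816.3 MB.
= 17.82 GB.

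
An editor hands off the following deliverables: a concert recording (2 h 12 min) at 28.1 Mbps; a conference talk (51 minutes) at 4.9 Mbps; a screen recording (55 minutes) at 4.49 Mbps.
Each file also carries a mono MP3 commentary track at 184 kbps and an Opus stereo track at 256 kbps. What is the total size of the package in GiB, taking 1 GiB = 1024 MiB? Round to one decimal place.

30.1 GiB

Audio total: 184 + 256 = 440 kbps = 0.440 Mbps.
concert recording: 28.540 Mbps × 7920 s = 226036.8 Mb
conference talk: 5.340 Mbps × 3060 s = 16340.4 Mb
screen recording: 4.930 Mbps × 3300 s = 16269.0 Mb
Total: 258646.2 Mb = 32330.8 MB.
= 30.11 GiB.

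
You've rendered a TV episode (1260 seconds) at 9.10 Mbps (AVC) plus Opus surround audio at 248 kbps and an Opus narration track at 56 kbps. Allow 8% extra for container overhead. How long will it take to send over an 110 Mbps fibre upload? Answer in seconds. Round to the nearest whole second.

Audio total: 248 + 56 = 304 kbps = 0.304 Mbps.
Total bitrate: 9.404 Mbps.
File: 9.404 Mbps × 1260 s = 11849.0 Mb.
With 8% container overhead: ×1.08. → 12797.0 Mb.
At 110 Mbps: 12797.0 / 110 = 116.3 s ≈ 116 seconds.

116 seconds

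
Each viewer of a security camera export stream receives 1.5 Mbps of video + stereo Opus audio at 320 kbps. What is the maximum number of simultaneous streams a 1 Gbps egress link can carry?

549

Audio: 320 kbps = 0.320 Mbps.
Per-viewer media rate: 1.820 Mbps.
1 Gbps = 1,000 Mbps; 1,000 / 1.820 = 549.45 → 549 viewers.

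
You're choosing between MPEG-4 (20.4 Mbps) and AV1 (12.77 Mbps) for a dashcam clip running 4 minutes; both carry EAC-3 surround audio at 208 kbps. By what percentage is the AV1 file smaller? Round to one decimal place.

37.0%

4 min = 240 s
Audio: 208 kbps = 0.208 Mbps.
MPEG-4: 20.608 Mbps × 240 s = 4945.9 Mb = 0.618 GB.
AV1: 12.978 Mbps × 240 s = 3114.7 Mb = 0.389 GB.
Reduction: (1 − 0.389/0.618) × 100 = 37.02%.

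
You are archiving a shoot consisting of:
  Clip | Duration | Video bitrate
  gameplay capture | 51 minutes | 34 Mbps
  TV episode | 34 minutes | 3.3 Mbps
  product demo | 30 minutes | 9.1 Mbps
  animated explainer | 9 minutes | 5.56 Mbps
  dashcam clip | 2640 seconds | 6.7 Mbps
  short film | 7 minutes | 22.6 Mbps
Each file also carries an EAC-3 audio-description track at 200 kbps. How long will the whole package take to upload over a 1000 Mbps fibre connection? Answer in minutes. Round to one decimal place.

Audio: 200 kbps = 0.200 Mbps.
gameplay capture: 34.200 Mbps × 3060 s = 104652.0 Mb
TV episode: 3.500 Mbps × 2040 s = 7140.0 Mb
product demo: 9.300 Mbps × 1800 s = 16740.0 Mb
animated explainer: 5.760 Mbps × 540 s = 3110.4 Mb
dashcam clip: 6.900 Mbps × 2640 s = 18216.0 Mb
short film: 22.800 Mbps × 420 s = 9576.0 Mb
Total: 159434.4 Mb = 19929.3 MB.
At 1000 Mbps: 159434.4 / 1000 = 159 s ≈ 2.66 minutes.

2.7 minutes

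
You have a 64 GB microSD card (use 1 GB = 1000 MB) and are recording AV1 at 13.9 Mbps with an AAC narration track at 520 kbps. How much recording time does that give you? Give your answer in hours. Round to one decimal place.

9.9 hours

Audio: 520 kbps = 0.520 Mbps.
Total bitrate: 13.9 + 0.520 = 14.420 Mbps.
Capacity: 64 GB = 512,000 Mb.
Recording time: 512,000 / 14.420 = 35,506 s ≈ 9.86 hours.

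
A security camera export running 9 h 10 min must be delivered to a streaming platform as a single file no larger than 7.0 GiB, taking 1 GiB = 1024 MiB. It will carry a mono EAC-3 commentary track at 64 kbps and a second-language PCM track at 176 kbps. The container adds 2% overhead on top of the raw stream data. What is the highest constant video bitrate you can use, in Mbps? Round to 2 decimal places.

1.55 Mbps

Budget: 7.0 GiB = 60129.5 Mb.
Stream payload after overhead: 60129.5 / 1.02 = 58950.5 Mb.
9 h 10 min = 550 min = 33000 s
Total bitrate budget: 58950.5 Mb / 33000 s = 1.786 Mbps.
Audio total: 64 + 176 = 240 kbps = 0.240 Mbps.
Video: 1.786 − 0.240 = 1.546 Mbps.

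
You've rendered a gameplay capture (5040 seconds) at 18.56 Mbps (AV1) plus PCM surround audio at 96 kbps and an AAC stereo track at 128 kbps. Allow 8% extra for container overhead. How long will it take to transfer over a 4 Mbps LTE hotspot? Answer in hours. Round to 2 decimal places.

Audio total: 96 + 128 = 224 kbps = 0.224 Mbps.
Total bitrate: 18.784 Mbps.
File: 18.784 Mbps × 5040 s = 94671.4 Mb.
With 8% container overhead: ×1.08. → 102245.1 Mb.
At 4 Mbps: 102245.1 / 4 = 25561.3 s ≈ 7.1 hours.

7.10 hours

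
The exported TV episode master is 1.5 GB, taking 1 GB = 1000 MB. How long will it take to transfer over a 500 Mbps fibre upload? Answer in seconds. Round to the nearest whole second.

File: 1.5 GB = 12000.0 Mb.
At 500 Mbps: 12000.0 / 500 = 24.0 s ≈ 24 seconds.

24 seconds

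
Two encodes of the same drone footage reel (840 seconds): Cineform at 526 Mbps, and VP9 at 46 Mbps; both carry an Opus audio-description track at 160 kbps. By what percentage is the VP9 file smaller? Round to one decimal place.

Audio: 160 kbps = 0.160 Mbps.
Cineform: 526.160 Mbps × 840 s = 441974.4 Mb = 51.453 GiB.
VP9: 46.160 Mbps × 840 s = 38774.4 Mb = 4.514 GiB.
Reduction: (1 − 4.514/51.453) × 100 = 91.23%.

91.2%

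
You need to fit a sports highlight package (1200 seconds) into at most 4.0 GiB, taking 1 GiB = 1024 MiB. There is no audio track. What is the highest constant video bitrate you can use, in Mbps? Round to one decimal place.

Budget: 4.0 GiB = 34359.7 Mb.
Total bitrate budget: 34359.7 Mb / 1200 s = 28.633 Mbps.

28.6 Mbps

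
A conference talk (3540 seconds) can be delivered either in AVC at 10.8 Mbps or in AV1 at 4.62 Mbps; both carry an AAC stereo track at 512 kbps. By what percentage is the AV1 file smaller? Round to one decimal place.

54.6%

Audio: 512 kbps = 0.512 Mbps.
AVC: 11.312 Mbps × 3540 s = 40044.5 Mb = 5.006 GB.
AV1: 5.132 Mbps × 3540 s = 18167.3 Mb = 2.271 GB.
Reduction: (1 − 2.271/5.006) × 100 = 54.63%.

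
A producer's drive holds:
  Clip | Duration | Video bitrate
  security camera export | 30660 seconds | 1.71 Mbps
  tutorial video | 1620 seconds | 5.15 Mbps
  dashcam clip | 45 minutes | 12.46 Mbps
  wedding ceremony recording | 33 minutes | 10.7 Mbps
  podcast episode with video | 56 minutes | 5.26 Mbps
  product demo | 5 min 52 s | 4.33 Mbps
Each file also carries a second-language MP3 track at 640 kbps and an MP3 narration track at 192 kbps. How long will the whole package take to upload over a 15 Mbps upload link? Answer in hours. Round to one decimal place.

3.1 hours

Audio total: 640 + 192 = 832 kbps = 0.832 Mbps.
security camera export: 2.542 Mbps × 30660 s = 77937.7 Mb
tutorial video: 5.982 Mbps × 1620 s = 9690.8 Mb
dashcam clip: 13.292 Mbps × 2700 s = 35888.4 Mb
wedding ceremony recording: 11.532 Mbps × 1980 s = 22833.4 Mb
podcast episode with video: 6.092 Mbps × 3360 s = 20469.1 Mb
product demo: 5.162 Mbps × 352 s = 1817.0 Mb
Total: 168636.5 Mb = 21079.6 MB.
At 15 Mbps: 168636.5 / 15 = 11242 s ≈ 3.12 hours.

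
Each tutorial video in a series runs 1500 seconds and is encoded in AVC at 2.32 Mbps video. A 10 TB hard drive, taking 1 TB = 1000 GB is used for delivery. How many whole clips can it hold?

Per item: 2.320 Mbps × 1500 s = 3,480 Mb = 435.0 MB.
Capacity: 10 TB = 80,000,000 Mb; 22988.51 items → 22988 complete.

22988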